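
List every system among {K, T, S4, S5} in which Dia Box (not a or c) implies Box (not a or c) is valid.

S5

S5-tableau for the negation not (Dia Box (not a or c) implies Box (not a or c)):
1. not (Dia Box (not a or c) implies Box (not a or c)), w0
2. Dia Box (not a or c), w0   [neg-implies-rule on 1]
3. not Box (not a or c), w0   [neg-implies-rule on 1]
4. Box (not a or c), w1   [Dia-rule on 2: fresh world w1, w0Rw1]
5. not a or c, w0   [Box-rule on 4 via w1Rw0]
6. not a or c, w1   [Box-rule on 4 via w1Rw1]
7. c, w0   [or-rule on 5 (branches; this branch)]
8. c, w1   [or-rule on 6 (branches; this branch)]
9. not (not a or c), w2   [neg-Box-rule on 3: fresh world w2, w0Rw2]
10. a, w2   [neg-or-rule on 9]
11. not c, w2   [neg-or-rule on 9]
12. not a or c, w2   [Box-rule on 4 via w1Rw2]
13. c, w2   [or-rule on 12 (branches; this branch)]
Accessibility: w0Rw0, w0Rw1, w0Rw2, w1Rw0, w1Rw1, w1Rw2, w2Rw0, w2Rw1, w2Rw2
Branch closes: c and not c both at w2.
Every branch closes (one shown): valid in S5.
S4-tableau for the negation not (Dia Box (not a or c) implies Box (not a or c)):
1. not (Dia Box (not a or c) implies Box (not a or c)), w0
2. Dia Box (not a or c), w0   [neg-implies-rule on 1]
3. not Box (not a or c), w0   [neg-implies-rule on 1]
4. Box (not a or c), w1   [Dia-rule on 2: fresh world w1, w0Rw1]
5. not a or c, w1   [Box-rule on 4 via w1Rw1]
6. c, w1   [or-rule on 5 (branches; this branch)]
7. not (not a or c), w2   [neg-Box-rule on 3: fresh world w2, w0Rw2]
8. a, w2   [neg-or-rule on 7]
9. not c, w2   [neg-or-rule on 7]
Accessibility: w0Rw0, w0Rw1, w0Rw2, w1Rw1, w2Rw2
Complete open branch: countermodel on an S4-frame, so not valid in S4, nor in K, T (the same frame is also a K-frame and a T-frame).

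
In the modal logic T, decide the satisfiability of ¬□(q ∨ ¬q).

1. ¬□(q ∨ ¬q), w0
2. ¬(q ∨ ¬q), w1
3. ¬q, w1
4. q, w1
Accessibility: w0Rw0, w0Rw1, w1Rw1
Branch closes: q and ¬q both at w1.
(One branch shown.) All branches close.

Unsatisfiable (every branch closes)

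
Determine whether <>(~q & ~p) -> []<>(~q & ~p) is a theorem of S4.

Tableau for the negation ~(<>(~q & ~p) -> []<>(~q & ~p)):
1. ~(<>(~q & ~p) -> []<>(~q & ~p)), w0
2. <>(~q & ~p), w0
3. ~[]<>(~q & ~p), w0
4. ~q & ~p, w1
5. ~q, w1
6. ~p, w1
7. ~<>(~q & ~p), w2
8. ~(~q & ~p), w2
9. p, w2
Accessibility: w0Rw0, w0Rw1, w0Rw2, w1Rw1, w2Rw2
The negation has an open branch (countermodel exists).

Invalid (countermodel exists)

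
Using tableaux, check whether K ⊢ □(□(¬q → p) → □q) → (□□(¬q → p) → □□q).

Yes, valid

Tableau for the negation ¬(□(□(¬q → p) → □q) → (□□(¬q → p) → □□q)):
1. ¬(□(□(¬q → p) → □q) → (□□(¬q → p) → □□q)), w0
2. □(□(¬q → p) → □q), w0
3. ¬(□□(¬q → p) → □□q), w0
4. □□(¬q → p), w0
5. ¬□□q, w0
6. ¬□q, w1
7. □(¬q → p) → □q, w1
8. □(¬q → p), w1
9. ¬□(¬q → p), w1
10. ¬q, w2
11. ¬q → p, w2
12. p, w2
13. ¬(¬q → p), w3
14. ¬q, w3
15. ¬p, w3
16. ¬q → p, w3
17. p, w3
Accessibility: w0Rw1, w1Rw2, w1Rw3
Branch closes: p and ¬p both at w3.
Every branch of the negation's tableau closes; the branch above is one of them.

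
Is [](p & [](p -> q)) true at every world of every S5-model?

Tableau for the negation ~[](p & [](p -> q)):
1. ~[](p & [](p -> q)), 0
2. ~(p & [](p -> q)), 1   [~[]-rule on 1: fresh world 1, 0R1]
3. ~[](p -> q), 1   [~&-rule on 2 (branches; this branch)]
4. ~(p -> q), 2   [~[]-rule on 3: fresh world 2, 1R2]
5. p, 2   [~->-rule on 4]
6. ~q, 2   [~->-rule on 4]
Accessibility: 0R0, 0R1, 0R2, 1R0, 1R1, 1R2, 2R0, 2R1, 2R2
The negation has an open branch (countermodel exists).

Invalid (countermodel exists)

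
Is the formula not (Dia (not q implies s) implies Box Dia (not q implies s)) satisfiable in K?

Yes, satisfiable

1. not (Dia (not q implies s) implies Box Dia (not q implies s)), u
2. Dia (not q implies s), u   [neg-implies-rule on 1]
3. not Box Dia (not q implies s), u   [neg-implies-rule on 1]
4. not q implies s, v   [Dia-rule on 2: fresh world v, uRv]
5. s, v   [implies-rule on 4 (branches; this branch)]
6. not Dia (not q implies s), w   [neg-Box-rule on 3: fresh world w, uRw]
Accessibility: uRv, uRw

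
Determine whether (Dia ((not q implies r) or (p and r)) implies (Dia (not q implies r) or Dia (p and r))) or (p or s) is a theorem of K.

Yes, valid

Tableau for the negation not ((Dia ((not q implies r) or (p and r)) implies (Dia (not q implies r) or Dia (p and r))) or (p or s)):
1. not ((Dia ((not q implies r) or (p and r)) implies (Dia (not q implies r) or Dia (p and r))) or (p or s)), 0
2. not (Dia ((not q implies r) or (p and r)) implies (Dia (not q implies r) or Dia (p and r))), 0
3. not (p or s), 0
4. Dia ((not q implies r) or (p and r)), 0
5. not (Dia (not q implies r) or Dia (p and r)), 0
6. not p, 0
7. not s, 0
8. not Dia (not q implies r), 0
9. not Dia (p and r), 0
10. (not q implies r) or (p and r), 1
11. not (not q implies r), 1
12. not q, 1
13. not r, 1
14. not (p and r), 1
15. not q implies r, 1
16. r, 1
Accessibility: 0R1
Branch closes: r and not r both at 1.
All branches of the negation close; one closing branch shown above.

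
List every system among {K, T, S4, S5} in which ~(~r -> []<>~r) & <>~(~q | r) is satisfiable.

S4-tableau for the formula:
1. ~(~r -> []<>~r) & <>~(~q | r), 0
2. ~(~r -> []<>~r), 0
3. <>~(~q | r), 0
4. ~r, 0
5. ~[]<>~r, 0
6. ~(~q | r), 1
7. q, 1
8. ~r, 1
9. ~<>~r, 2
10. r, 2
Accessibility: 0R0, 0R1, 0R2, 1R1, 2R2
Complete open branch: satisfiable in S4, hence also in K, T (this S4-model is also a K-model and a T-model).
S5-tableau for the formula:
1. ~(~r -> []<>~r) & <>~(~q | r), 0
2. ~(~r -> []<>~r), 0
3. <>~(~q | r), 0
4. ~r, 0
5. ~[]<>~r, 0
6. ~(~q | r), 1
7. q, 1
8. ~r, 1
9. ~<>~r, 2
10. r, 0
Accessibility: 0R0, 0R1, 0R2, 1R0, 1R1, 1R2, 2R0, 2R1, 2R2
Branch closes: r and ~r both at 0.
Every branch closes (one shown): unsatisfiable in S5.

K, T, S4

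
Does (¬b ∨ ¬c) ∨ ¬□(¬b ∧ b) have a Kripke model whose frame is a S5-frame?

Satisfiable

1. (¬b ∨ ¬c) ∨ ¬□(¬b ∧ b), w0
2. ¬□(¬b ∧ b), w0   [∨-rule on 1 (branches; this branch)]
3. ¬(¬b ∧ b), w1   [¬□-rule on 2: fresh world w1, w0Rw1]
4. ¬b, w1   [¬∧-rule on 3 (branches; this branch)]
Accessibility: w0Rw0, w0Rw1, w1Rw0, w1Rw1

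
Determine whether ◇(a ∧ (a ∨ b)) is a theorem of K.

Tableau for the negation ¬◇(a ∧ (a ∨ b)):
1. ¬◇(a ∧ (a ∨ b)), 0
The negation has an open branch (countermodel exists).

No, not valid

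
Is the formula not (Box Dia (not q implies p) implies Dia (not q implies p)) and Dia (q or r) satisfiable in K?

Satisfiable

1. not (Box Dia (not q implies p) implies Dia (not q implies p)) and Dia (q or r), w0
2. not (Box Dia (not q implies p) implies Dia (not q implies p)), w0
3. Dia (q or r), w0
4. Box Dia (not q implies p), w0
5. not Dia (not q implies p), w0
6. q or r, w1
7. Dia (not q implies p), w1
8. not (not q implies p), w1
9. not q, w1
10. not p, w1
11. r, w1
12. not q implies p, w2
13. p, w2
Accessibility: w0Rw1, w1Rw2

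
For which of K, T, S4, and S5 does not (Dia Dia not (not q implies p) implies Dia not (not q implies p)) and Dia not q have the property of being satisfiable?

T-tableau for the formula:
1. not (Dia Dia not (not q implies p) implies Dia not (not q implies p)) and Dia not q, 0
2. not (Dia Dia not (not q implies p) implies Dia not (not q implies p)), 0   [and-rule on 1]
3. Dia not q, 0   [and-rule on 1]
4. Dia Dia not (not q implies p), 0   [neg-implies-rule on 2]
5. not Dia not (not q implies p), 0   [neg-implies-rule on 2]
6. not q implies p, 0   [neg-Dia-rule on 5 via 0R0]
7. p, 0   [implies-rule on 6 (branches; this branch)]
8. not q, 1   [Dia-rule on 3: fresh world 1, 0R1]
9. not q implies p, 1   [neg-Dia-rule on 5 via 0R1]
10. p, 1   [implies-rule on 9 (branches; this branch)]
11. Dia not (not q implies p), 2   [Dia-rule on 4: fresh world 2, 0R2]
12. not q implies p, 2   [neg-Dia-rule on 5 via 0R2]
13. p, 2   [implies-rule on 12 (branches; this branch)]
14. not (not q implies p), 3   [Dia-rule on 11: fresh world 3, 2R3]
15. not q, 3   [neg-implies-rule on 14]
16. not p, 3   [neg-implies-rule on 14]
Accessibility: 0R0, 0R1, 0R2, 1R1, 2R2, 2R3, 3R3
Complete open branch: satisfiable in T, hence also in K (this T-model is also a K-model).
S4-tableau for the formula:
1. not (Dia Dia not (not q implies p) implies Dia not (not q implies p)) and Dia not q, 0
2. not (Dia Dia not (not q implies p) implies Dia not (not q implies p)), 0   [and-rule on 1]
3. Dia not q, 0   [and-rule on 1]
4. Dia Dia not (not q implies p), 0   [neg-implies-rule on 2]
5. not Dia not (not q implies p), 0   [neg-implies-rule on 2]
6. not q implies p, 0   [neg-Dia-rule on 5 via 0R0]
7. p, 0   [implies-rule on 6 (branches; this branch)]
8. not q, 1   [Dia-rule on 3: fresh world 1, 0R1]
9. not q implies p, 1   [neg-Dia-rule on 5 via 0R1]
10. p, 1   [implies-rule on 9 (branches; this branch)]
11. Dia not (not q implies p), 2   [Dia-rule on 4: fresh world 2, 0R2]
12. not q implies p, 2   [neg-Dia-rule on 5 via 0R2]
13. p, 2   [implies-rule on 12 (branches; this branch)]
14. not (not q implies p), 3   [Dia-rule on 11: fresh world 3, 2R3]
15. not q, 3   [neg-implies-rule on 14]
16. not p, 3   [neg-implies-rule on 14]
17. not q implies p, 3   [neg-Dia-rule on 5 via 0R3]
18. p, 3   [implies-rule on 17 (branches; this branch)]
Accessibility: 0R0, 0R1, 0R2, 0R3, 1R1, 2R2, 2R3, 3R3
Branch closes: p and not p both at 3.
Every branch closes (one shown): unsatisfiable in S4, hence also in S5 (every S5-frame is an S4-frame).

K, T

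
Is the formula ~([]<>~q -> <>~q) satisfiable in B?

Unsatisfiable (every branch closes)

1. ~([]<>~q -> <>~q), w0
2. []<>~q, w0
3. ~<>~q, w0
4. <>~q, w0
5. q, w0
6. ~q, w1
7. <>~q, w1
8. q, w1
Accessibility: w0Rw0, w0Rw1, w1Rw0, w1Rw1
Branch closes: q and ~q both at w1.
(One branch shown.) All branches close.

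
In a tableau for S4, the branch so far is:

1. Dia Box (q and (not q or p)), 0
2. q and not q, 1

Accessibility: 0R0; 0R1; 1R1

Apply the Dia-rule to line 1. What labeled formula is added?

a fresh world 2 with 0R2, and Box (q and (not q or p)) at 2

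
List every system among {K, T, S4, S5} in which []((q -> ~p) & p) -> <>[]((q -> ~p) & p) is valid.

T, S4, S5

T-tableau for the negation ~([]((q -> ~p) & p) -> <>[]((q -> ~p) & p)):
1. ~([]((q -> ~p) & p) -> <>[]((q -> ~p) & p)), u
2. []((q -> ~p) & p), u
3. ~<>[]((q -> ~p) & p), u
4. (q -> ~p) & p, u
5. q -> ~p, u
6. p, u
7. ~[]((q -> ~p) & p), u
8. ~q, u
9. ~((q -> ~p) & p), v
10. (q -> ~p) & p, v
11. q -> ~p, v
12. p, v
13. ~[]((q -> ~p) & p), v
14. ~(q -> ~p), v
15. q, v
16. ~p, v
Accessibility: uRu, uRv, vRv
Branch closes: p and ~p both at v.
Every branch closes (one shown): valid in T, hence also in S4, S5 (every theorem of T is a theorem of S4 and S5).
K-tableau for the negation ~([]((q -> ~p) & p) -> <>[]((q -> ~p) & p)):
1. ~([]((q -> ~p) & p) -> <>[]((q -> ~p) & p)), u
2. []((q -> ~p) & p), u
3. ~<>[]((q -> ~p) & p), u
Complete open branch: countermodel on a K-frame, so not valid in K.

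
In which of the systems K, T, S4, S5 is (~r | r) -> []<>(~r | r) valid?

T, S4, S5

K-tableau for the negation ~((~r | r) -> []<>(~r | r)):
1. ~((~r | r) -> []<>(~r | r)), 0
2. ~r | r, 0
3. ~[]<>(~r | r), 0
4. r, 0
5. ~<>(~r | r), 1
Accessibility: 0R1
Complete open branch: countermodel on a K-frame, so not valid in K.
T-tableau for the negation ~((~r | r) -> []<>(~r | r)):
1. ~((~r | r) -> []<>(~r | r)), 0
2. ~r | r, 0
3. ~[]<>(~r | r), 0
4. r, 0
5. ~<>(~r | r), 1
6. ~(~r | r), 1
7. r, 1
8. ~r, 1
Accessibility: 0R0, 0R1, 1R1
Branch closes: r and ~r both at 1.
Every branch closes (one shown): valid in T, hence also in S4, S5 (every theorem of T is a theorem of S4 and S5).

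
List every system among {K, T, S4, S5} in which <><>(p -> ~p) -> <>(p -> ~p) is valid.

T-tableau for the negation ~(<><>(p -> ~p) -> <>(p -> ~p)):
1. ~(<><>(p -> ~p) -> <>(p -> ~p)), u
2. <><>(p -> ~p), u   [~->-rule on 1]
3. ~<>(p -> ~p), u   [~->-rule on 1]
4. ~(p -> ~p), u   [~<>-rule on 3 via uRu]
5. p, u   [~->-rule on 4]
6. <>(p -> ~p), v   [<>-rule on 2: fresh world v, uRv]
7. ~(p -> ~p), v   [~<>-rule on 3 via uRv]
8. p, v   [~->-rule on 7]
9. p -> ~p, w   [<>-rule on 6: fresh world w, vRw]
10. ~p, w   [->-rule on 9 (branches; this branch)]
Accessibility: uRu, uRv, vRv, vRw, wRw
Complete open branch: countermodel on a T-frame, so not valid in T, nor in K (the same frame is also a K-frame).
S4-tableau for the negation ~(<><>(p -> ~p) -> <>(p -> ~p)):
1. ~(<><>(p -> ~p) -> <>(p -> ~p)), u
2. <><>(p -> ~p), u   [~->-rule on 1]
3. ~<>(p -> ~p), u   [~->-rule on 1]
4. ~(p -> ~p), u   [~<>-rule on 3 via uRu]
5. p, u   [~->-rule on 4]
6. <>(p -> ~p), v   [<>-rule on 2: fresh world v, uRv]
7. ~(p -> ~p), v   [~<>-rule on 3 via uRv]
8. p, v   [~->-rule on 7]
9. p -> ~p, w   [<>-rule on 6: fresh world w, vRw]
10. ~(p -> ~p), w   [~<>-rule on 3 via uRw]
11. p, w   [~->-rule on 10]
12. ~p, w   [->-rule on 9 (branches; this branch)]
Accessibility: uRu, uRv, uRw, vRv, vRw, wRw
Branch closes: p and ~p both at w.
Every branch closes (one shown): valid in S4, hence also in S5 (every theorem of S4 is a theorem of S5).

S4, S5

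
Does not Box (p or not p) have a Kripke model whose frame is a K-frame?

No, unsatisfiable

1. not Box (p or not p), 0
2. not (p or not p), 1   [neg-Box-rule on 1: fresh world 1, 0R1]
3. not p, 1   [neg-or-rule on 2]
4. p, 1   [neg-or-rule on 2]
Accessibility: 0R1
Branch closes: p and not p both at 1.
(One branch shown.) All branches close.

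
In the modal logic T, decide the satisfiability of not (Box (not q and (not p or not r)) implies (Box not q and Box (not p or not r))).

1. not (Box (not q and (not p or not r)) implies (Box not q and Box (not p or not r))), w0
2. Box (not q and (not p or not r)), w0
3. not (Box not q and Box (not p or not r)), w0
4. not q and (not p or not r), w0
5. not q, w0
6. not p or not r, w0
7. not Box (not p or not r), w0
8. not r, w0
9. not (not p or not r), w1
10. p, w1
11. r, w1
12. not q and (not p or not r), w1
13. not q, w1
14. not p or not r, w1
15. not r, w1
Accessibility: w0Rw0, w0Rw1, w1Rw1
Branch closes: r and not r both at w1.
(One branch shown.) All branches close.

Unsatisfiable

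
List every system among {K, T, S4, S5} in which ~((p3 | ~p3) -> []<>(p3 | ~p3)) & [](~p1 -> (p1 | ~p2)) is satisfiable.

T-tableau for the formula:
1. ~((p3 | ~p3) -> []<>(p3 | ~p3)) & [](~p1 -> (p1 | ~p2)), u
2. ~((p3 | ~p3) -> []<>(p3 | ~p3)), u
3. [](~p1 -> (p1 | ~p2)), u
4. p3 | ~p3, u
5. ~[]<>(p3 | ~p3), u
6. ~p1 -> (p1 | ~p2), u
7. ~p3, u
8. p1 | ~p2, u
9. ~p2, u
10. ~<>(p3 | ~p3), v
11. ~p1 -> (p1 | ~p2), v
12. ~(p3 | ~p3), v
13. ~p3, v
14. p3, v
Accessibility: uRu, uRv, vRv
Branch closes: p3 and ~p3 both at v.
Every branch closes (one shown): unsatisfiable in T, hence also in S4, S5 (every S4/S5-frame is a T-frame).
K-tableau for the formula:
1. ~((p3 | ~p3) -> []<>(p3 | ~p3)) & [](~p1 -> (p1 | ~p2)), u
2. ~((p3 | ~p3) -> []<>(p3 | ~p3)), u
3. [](~p1 -> (p1 | ~p2)), u
4. p3 | ~p3, u
5. ~[]<>(p3 | ~p3), u
6. ~p3, u
7. ~<>(p3 | ~p3), v
8. ~p1 -> (p1 | ~p2), v
9. p1 | ~p2, v
10. ~p2, v
Accessibility: uRv
Complete open branch: satisfiable in K.

K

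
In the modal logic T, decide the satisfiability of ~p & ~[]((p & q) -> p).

Unsatisfiable (every branch closes)

1. ~p & ~[]((p & q) -> p), w0
2. ~p, w0   [&-rule on 1]
3. ~[]((p & q) -> p), w0   [&-rule on 1]
4. ~((p & q) -> p), w1   [~[]-rule on 3: fresh world w1, w0Rw1]
5. p & q, w1   [~->-rule on 4]
6. ~p, w1   [~->-rule on 4]
7. p, w1   [&-rule on 5]
8. q, w1   [&-rule on 5]
Accessibility: w0Rw0, w0Rw1, w1Rw1
Branch closes: p and ~p both at w1.
(One branch shown.) All branches close.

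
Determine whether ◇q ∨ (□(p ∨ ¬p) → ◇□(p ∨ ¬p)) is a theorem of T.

Yes, valid

Tableau for the negation ¬(◇q ∨ (□(p ∨ ¬p) → ◇□(p ∨ ¬p))):
1. ¬(◇q ∨ (□(p ∨ ¬p) → ◇□(p ∨ ¬p))), u
2. ¬◇q, u   [¬∨-rule on 1]
3. ¬(□(p ∨ ¬p) → ◇□(p ∨ ¬p)), u   [¬∨-rule on 1]
4. □(p ∨ ¬p), u   [¬→-rule on 3]
5. ¬◇□(p ∨ ¬p), u   [¬→-rule on 3]
6. ¬q, u   [¬◇-rule on 2 via uRu]
7. p ∨ ¬p, u   [□-rule on 4 via uRu]
8. ¬□(p ∨ ¬p), u   [¬◇-rule on 5 via uRu]
9. ¬p, u   [∨-rule on 7 (branches; this branch)]
10. ¬(p ∨ ¬p), v   [¬□-rule on 8: fresh world v, uRv]
11. ¬p, v   [¬∨-rule on 10]
12. p, v   [¬∨-rule on 10]
Accessibility: uRu, uRv, vRv
Branch closes: p and ¬p both at v.
All branches of the negation close; one closing branch shown above.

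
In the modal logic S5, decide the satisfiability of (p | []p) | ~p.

Satisfiable (open branch found)

1. (p | []p) | ~p, u
2. ~p, u
Accessibility: uRu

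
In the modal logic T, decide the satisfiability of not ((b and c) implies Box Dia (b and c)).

Satisfiable

1. not ((b and c) implies Box Dia (b and c)), 0
2. b and c, 0
3. not Box Dia (b and c), 0
4. b, 0
5. c, 0
6. not Dia (b and c), 1
7. not (b and c), 1
8. not c, 1
Accessibility: 0R0, 0R1, 1R1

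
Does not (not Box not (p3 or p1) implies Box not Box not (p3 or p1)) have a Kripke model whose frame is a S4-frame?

Yes, satisfiable

1. not (not Box not (p3 or p1) implies Box not Box not (p3 or p1)), 0
2. not Box not (p3 or p1), 0   [neg-implies-rule on 1]
3. not Box not Box not (p3 or p1), 0   [neg-implies-rule on 1]
4. p3 or p1, 1   [neg-Box-rule on 2: fresh world 1, 0R1]
5. p1, 1   [or-rule on 4 (branches; this branch)]
6. Box not (p3 or p1), 2   [neg-Box-rule on 3: fresh world 2, 0R2]
7. not (p3 or p1), 2   [Box-rule on 6 via 2R2]
8. not p3, 2   [neg-or-rule on 7]
9. not p1, 2   [neg-or-rule on 7]
Accessibility: 0R0, 0R1, 0R2, 1R1, 2R2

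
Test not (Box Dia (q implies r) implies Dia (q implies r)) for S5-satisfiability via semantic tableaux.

Unsatisfiable (every branch closes)

1. not (Box Dia (q implies r) implies Dia (q implies r)), u
2. Box Dia (q implies r), u
3. not Dia (q implies r), u
4. Dia (q implies r), u
5. not (q implies r), u
6. q, u
7. not r, u
8. q implies r, v
9. Dia (q implies r), v
10. not (q implies r), v
11. q, v
12. not r, v
13. r, v
Accessibility: uRu, uRv, vRu, vRv
Branch closes: r and not r both at v.
All branches of the tableau close; one closing branch shown above.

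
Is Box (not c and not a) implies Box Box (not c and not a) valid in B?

Tableau for the negation not (Box (not c and not a) implies Box Box (not c and not a)):
1. not (Box (not c and not a) implies Box Box (not c and not a)), w0
2. Box (not c and not a), w0
3. not Box Box (not c and not a), w0
4. not c and not a, w0
5. not c, w0
6. not a, w0
7. not Box (not c and not a), w1
8. not c and not a, w1
9. not c, w1
10. not a, w1
11. not (not c and not a), w2
12. a, w2
Accessibility: w0Rw0, w0Rw1, w1Rw0, w1Rw1, w1Rw2, w2Rw1, w2Rw2
The negation has an open branch (countermodel exists).

Not valid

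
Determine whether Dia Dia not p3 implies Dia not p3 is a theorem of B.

Not valid

Tableau for the negation not (Dia Dia not p3 implies Dia not p3):
1. not (Dia Dia not p3 implies Dia not p3), 0
2. Dia Dia not p3, 0   [neg-implies-rule on 1]
3. not Dia not p3, 0   [neg-implies-rule on 1]
4. p3, 0   [neg-Dia-rule on 3 via 0R0]
5. Dia not p3, 1   [Dia-rule on 2: fresh world 1, 0R1]
6. p3, 1   [neg-Dia-rule on 3 via 0R1]
7. not p3, 2   [Dia-rule on 5: fresh world 2, 1R2]
Accessibility: 0R0, 0R1, 1R0, 1R1, 1R2, 2R1, 2R2
The negation has an open branch (countermodel exists).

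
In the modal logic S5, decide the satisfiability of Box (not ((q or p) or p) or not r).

Yes, satisfiable

1. Box (not ((q or p) or p) or not r), u
2. not ((q or p) or p) or not r, u
3. not r, u
Accessibility: uRu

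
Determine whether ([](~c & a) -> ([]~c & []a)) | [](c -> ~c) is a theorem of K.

Yes, valid

Tableau for the negation ~(([](~c & a) -> ([]~c & []a)) | [](c -> ~c)):
1. ~(([](~c & a) -> ([]~c & []a)) | [](c -> ~c)), 0
2. ~([](~c & a) -> ([]~c & []a)), 0   [~|-rule on 1]
3. ~[](c -> ~c), 0   [~|-rule on 1]
4. [](~c & a), 0   [~->-rule on 2]
5. ~([]~c & []a), 0   [~->-rule on 2]
6. ~[]a, 0   [~&-rule on 5 (branches; this branch)]
7. ~(c -> ~c), 1   [~[]-rule on 3: fresh world 1, 0R1]
8. c, 1   [~->-rule on 7]
9. ~c & a, 1   [[]-rule on 4 via 0R1]
10. ~c, 1   [&-rule on 9]
11. a, 1   [&-rule on 9]
Accessibility: 0R1
Branch closes: c and ~c both at 1.
All branches of the negation close; one closing branch shown above.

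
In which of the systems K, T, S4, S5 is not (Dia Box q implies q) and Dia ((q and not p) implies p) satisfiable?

K, T, S4

S4-tableau for the formula:
1. not (Dia Box q implies q) and Dia ((q and not p) implies p), w0
2. not (Dia Box q implies q), w0
3. Dia ((q and not p) implies p), w0
4. Dia Box q, w0
5. not q, w0
6. (q and not p) implies p, w1
7. p, w1
8. Box q, w2
9. q, w2
Accessibility: w0Rw0, w0Rw1, w0Rw2, w1Rw1, w2Rw2
Complete open branch: satisfiable in S4, hence also in K, T (this S4-model is also a K-model and a T-model).
S5-tableau for the formula:
1. not (Dia Box q implies q) and Dia ((q and not p) implies p), w0
2. not (Dia Box q implies q), w0
3. Dia ((q and not p) implies p), w0
4. Dia Box q, w0
5. not q, w0
6. (q and not p) implies p, w1
7. not (q and not p), w1
8. p, w1
9. Box q, w2
10. q, w0
Accessibility: w0Rw0, w0Rw1, w0Rw2, w1Rw0, w1Rw1, w1Rw2, w2Rw0, w2Rw1, w2Rw2
Branch closes: q and not q both at w0.
Every branch closes (one shown): unsatisfiable in S5.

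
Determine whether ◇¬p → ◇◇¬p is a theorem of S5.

Tableau for the negation ¬(◇¬p → ◇◇¬p):
1. ¬(◇¬p → ◇◇¬p), 0
2. ◇¬p, 0   [¬→-rule on 1]
3. ¬◇◇¬p, 0   [¬→-rule on 1]
4. ¬◇¬p, 0   [¬◇-rule on 3 via 0R0]
5. p, 0   [¬◇-rule on 4 via 0R0]
6. ¬p, 1   [◇-rule on 2: fresh world 1, 0R1]
7. ¬◇¬p, 1   [¬◇-rule on 3 via 0R1]
8. p, 1   [¬◇-rule on 4 via 0R1]
Accessibility: 0R0, 0R1, 1R0, 1R1
Branch closes: p and ¬p both at 1.
Every branch of the negation's tableau closes; the branch above is one of them.

Valid in S5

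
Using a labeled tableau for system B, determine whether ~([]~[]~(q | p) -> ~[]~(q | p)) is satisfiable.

Unsatisfiable (every branch closes)

1. ~([]~[]~(q | p) -> ~[]~(q | p)), 0
2. []~[]~(q | p), 0
3. []~(q | p), 0
4. ~[]~(q | p), 0
5. ~(q | p), 0
6. ~q, 0
7. ~p, 0
8. q | p, 1
9. ~[]~(q | p), 1
10. ~(q | p), 1
11. ~q, 1
12. ~p, 1
13. p, 1
Accessibility: 0R0, 0R1, 1R0, 1R1
Branch closes: p and ~p both at 1.
Every branch closes; the branch above is one of them.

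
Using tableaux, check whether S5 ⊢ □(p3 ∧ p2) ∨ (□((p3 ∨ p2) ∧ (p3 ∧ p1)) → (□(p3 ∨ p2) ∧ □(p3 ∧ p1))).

Valid in S5

Tableau for the negation ¬(□(p3 ∧ p2) ∨ (□((p3 ∨ p2) ∧ (p3 ∧ p1)) → (□(p3 ∨ p2) ∧ □(p3 ∧ p1)))):
1. ¬(□(p3 ∧ p2) ∨ (□((p3 ∨ p2) ∧ (p3 ∧ p1)) → (□(p3 ∨ p2) ∧ □(p3 ∧ p1)))), w0
2. ¬□(p3 ∧ p2), w0
3. ¬(□((p3 ∨ p2) ∧ (p3 ∧ p1)) → (□(p3 ∨ p2) ∧ □(p3 ∧ p1))), w0
4. □((p3 ∨ p2) ∧ (p3 ∧ p1)), w0
5. ¬(□(p3 ∨ p2) ∧ □(p3 ∧ p1)), w0
6. (p3 ∨ p2) ∧ (p3 ∧ p1), w0
7. p3 ∨ p2, w0
8. p3 ∧ p1, w0
9. p3, w0
10. p1, w0
11. ¬□(p3 ∧ p1), w0
12. p2, w0
13. ¬(p3 ∧ p2), w1
14. (p3 ∨ p2) ∧ (p3 ∧ p1), w1
15. p3 ∨ p2, w1
16. p3 ∧ p1, w1
17. p3, w1
18. p1, w1
19. ¬p2, w1
20. ¬(p3 ∧ p1), w2
21. (p3 ∨ p2) ∧ (p3 ∧ p1), w2
22. p3 ∨ p2, w2
23. p3 ∧ p1, w2
24. p3, w2
25. p1, w2
26. ¬p1, w2
Accessibility: w0Rw0, w0Rw1, w0Rw2, w1Rw0, w1Rw1, w1Rw2, w2Rw0, w2Rw1, w2Rw2
Branch closes: p1 and ¬p1 both at w2.
Every branch of the negation's tableau closes; the branch above is one of them.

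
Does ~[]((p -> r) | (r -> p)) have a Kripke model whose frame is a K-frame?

1. ~[]((p -> r) | (r -> p)), u
2. ~((p -> r) | (r -> p)), v   [~[]-rule on 1: fresh world v, uRv]
3. ~(p -> r), v   [~|-rule on 2]
4. ~(r -> p), v   [~|-rule on 2]
5. p, v   [~->-rule on 3]
6. ~r, v   [~->-rule on 3]
7. r, v   [~->-rule on 4]
8. ~p, v   [~->-rule on 4]
Accessibility: uRv
Branch closes: r and ~r both at v.
All branches of the tableau close; one closing branch shown above.

Unsatisfiable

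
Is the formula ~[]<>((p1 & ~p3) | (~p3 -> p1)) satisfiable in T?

1. ~[]<>((p1 & ~p3) | (~p3 -> p1)), u
2. ~<>((p1 & ~p3) | (~p3 -> p1)), v
3. ~((p1 & ~p3) | (~p3 -> p1)), v
4. ~(p1 & ~p3), v
5. ~(~p3 -> p1), v
6. ~p3, v
7. ~p1, v
Accessibility: uRu, uRv, vRv

Satisfiable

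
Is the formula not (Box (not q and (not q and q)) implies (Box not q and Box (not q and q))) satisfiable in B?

No, unsatisfiable

1. not (Box (not q and (not q and q)) implies (Box not q and Box (not q and q))), u
2. Box (not q and (not q and q)), u
3. not (Box not q and Box (not q and q)), u
4. not q and (not q and q), u
5. not q, u
6. not q and q, u
7. q, u
Accessibility: uRu
Branch closes: q and not q both at u.
Every branch closes; the branch above is one of them.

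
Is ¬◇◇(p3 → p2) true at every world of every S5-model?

Tableau for the negation ◇◇(p3 → p2):
1. ◇◇(p3 → p2), w0
2. ◇(p3 → p2), w1   [◇-rule on 1: fresh world w1, w0Rw1]
3. p3 → p2, w2   [◇-rule on 2: fresh world w2, w1Rw2]
4. p2, w2   [→-rule on 3 (branches; this branch)]
Accessibility: w0Rw0, w0Rw1, w0Rw2, w1Rw0, w1Rw1, w1Rw2, w2Rw0, w2Rw1, w2Rw2
The negation has an open branch (countermodel exists).

Not valid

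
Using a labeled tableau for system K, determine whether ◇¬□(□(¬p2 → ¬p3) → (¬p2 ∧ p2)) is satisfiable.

Satisfiable (open branch found)

1. ◇¬□(□(¬p2 → ¬p3) → (¬p2 ∧ p2)), w0
2. ¬□(□(¬p2 → ¬p3) → (¬p2 ∧ p2)), w1
3. ¬(□(¬p2 → ¬p3) → (¬p2 ∧ p2)), w2
4. □(¬p2 → ¬p3), w2
5. ¬(¬p2 ∧ p2), w2
6. ¬p2, w2
Accessibility: w0Rw1, w1Rw2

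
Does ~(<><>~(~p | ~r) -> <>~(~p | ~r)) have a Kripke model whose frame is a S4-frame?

Unsatisfiable

1. ~(<><>~(~p | ~r) -> <>~(~p | ~r)), w0
2. <><>~(~p | ~r), w0
3. ~<>~(~p | ~r), w0
4. ~p | ~r, w0
5. ~r, w0
6. <>~(~p | ~r), w1
7. ~p | ~r, w1
8. ~r, w1
9. ~(~p | ~r), w2
10. p, w2
11. r, w2
12. ~p | ~r, w2
13. ~r, w2
Accessibility: w0Rw0, w0Rw1, w0Rw2, w1Rw1, w1Rw2, w2Rw2
Branch closes: r and ~r both at w2.
(One branch shown.) All branches close.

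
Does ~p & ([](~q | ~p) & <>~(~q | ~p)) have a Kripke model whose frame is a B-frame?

1. ~p & ([](~q | ~p) & <>~(~q | ~p)), w0
2. ~p, w0
3. [](~q | ~p) & <>~(~q | ~p), w0
4. [](~q | ~p), w0
5. <>~(~q | ~p), w0
6. ~q | ~p, w0
7. ~(~q | ~p), w1
8. q, w1
9. p, w1
10. ~q | ~p, w1
11. ~p, w1
Accessibility: w0Rw0, w0Rw1, w1Rw0, w1Rw1
Branch closes: p and ~p both at w1.
(One branch shown.) All branches close.

No, unsatisfiable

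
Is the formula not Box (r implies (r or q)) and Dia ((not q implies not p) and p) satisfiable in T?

Unsatisfiable (every branch closes)

1. not Box (r implies (r or q)) and Dia ((not q implies not p) and p), 0
2. not Box (r implies (r or q)), 0   [and-rule on 1]
3. Dia ((not q implies not p) and p), 0   [and-rule on 1]
4. not (r implies (r or q)), 1   [neg-Box-rule on 2: fresh world 1, 0R1]
5. r, 1   [neg-implies-rule on 4]
6. not (r or q), 1   [neg-implies-rule on 4]
7. not r, 1   [neg-or-rule on 6]
8. not q, 1   [neg-or-rule on 6]
Accessibility: 0R0, 0R1, 1R1
Branch closes: r and not r both at 1.
All branches of the tableau close; one closing branch shown above.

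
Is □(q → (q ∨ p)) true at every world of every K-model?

Tableau for the negation ¬□(q → (q ∨ p)):
1. ¬□(q → (q ∨ p)), w0
2. ¬(q → (q ∨ p)), w1
3. q, w1
4. ¬(q ∨ p), w1
5. ¬q, w1
6. ¬p, w1
Accessibility: w0Rw1
Branch closes: q and ¬q both at w1.
All branches of the negation close; one closing branch shown above.

Valid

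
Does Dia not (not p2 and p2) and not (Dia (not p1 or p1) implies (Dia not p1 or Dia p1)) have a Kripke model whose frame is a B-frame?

1. Dia not (not p2 and p2) and not (Dia (not p1 or p1) implies (Dia not p1 or Dia p1)), 0
2. Dia not (not p2 and p2), 0
3. not (Dia (not p1 or p1) implies (Dia not p1 or Dia p1)), 0
4. Dia (not p1 or p1), 0
5. not (Dia not p1 or Dia p1), 0
6. not Dia not p1, 0
7. not Dia p1, 0
8. p1, 0
9. not p1, 0
Accessibility: 0R0
Branch closes: p1 and not p1 both at 0.
(One branch shown.) All branches close.

No, unsatisfiable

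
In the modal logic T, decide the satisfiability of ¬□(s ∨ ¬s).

No, unsatisfiable

1. ¬□(s ∨ ¬s), w0
2. ¬(s ∨ ¬s), w1
3. ¬s, w1
4. s, w1
Accessibility: w0Rw0, w0Rw1, w1Rw1
Branch closes: s and ¬s both at w1.
All branches of the tableau close; one closing branch shown above.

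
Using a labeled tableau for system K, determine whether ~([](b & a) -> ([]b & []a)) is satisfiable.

1. ~([](b & a) -> ([]b & []a)), w0
2. [](b & a), w0
3. ~([]b & []a), w0
4. ~[]a, w0
5. ~a, w1
6. b & a, w1
7. b, w1
8. a, w1
Accessibility: w0Rw1
Branch closes: a and ~a both at w1.
All branches of the tableau close; one closing branch shown above.

Unsatisfiable (every branch closes)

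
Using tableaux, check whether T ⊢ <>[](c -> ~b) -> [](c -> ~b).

Invalid (countermodel exists)

Tableau for the negation ~(<>[](c -> ~b) -> [](c -> ~b)):
1. ~(<>[](c -> ~b) -> [](c -> ~b)), u
2. <>[](c -> ~b), u
3. ~[](c -> ~b), u
4. [](c -> ~b), v
5. c -> ~b, v
6. ~b, v
7. ~(c -> ~b), w
8. c, w
9. b, w
Accessibility: uRu, uRv, uRw, vRv, wRw
The negation has an open branch (countermodel exists).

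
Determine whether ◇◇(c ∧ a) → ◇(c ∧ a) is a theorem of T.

No, not valid

Tableau for the negation ¬(◇◇(c ∧ a) → ◇(c ∧ a)):
1. ¬(◇◇(c ∧ a) → ◇(c ∧ a)), u
2. ◇◇(c ∧ a), u   [¬→-rule on 1]
3. ¬◇(c ∧ a), u   [¬→-rule on 1]
4. ¬(c ∧ a), u   [¬◇-rule on 3 via uRu]
5. ¬a, u   [¬∧-rule on 4 (branches; this branch)]
6. ◇(c ∧ a), v   [◇-rule on 2: fresh world v, uRv]
7. ¬(c ∧ a), v   [¬◇-rule on 3 via uRv]
8. ¬a, v   [¬∧-rule on 7 (branches; this branch)]
9. c ∧ a, w   [◇-rule on 6: fresh world w, vRw]
10. c, w   [∧-rule on 9]
11. a, w   [∧-rule on 9]
Accessibility: uRu, uRv, vRv, vRw, wRw
The negation has an open branch (countermodel exists).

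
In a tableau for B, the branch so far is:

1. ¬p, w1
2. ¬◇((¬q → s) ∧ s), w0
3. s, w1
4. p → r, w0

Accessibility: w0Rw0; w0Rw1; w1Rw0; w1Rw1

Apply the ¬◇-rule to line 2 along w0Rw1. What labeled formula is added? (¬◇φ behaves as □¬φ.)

¬((¬q → s) ∧ s), w1

¬◇φ behaves as □¬φ: propagate the negated body to each accessible world.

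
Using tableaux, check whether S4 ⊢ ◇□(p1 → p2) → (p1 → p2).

Tableau for the negation ¬(◇□(p1 → p2) → (p1 → p2)):
1. ¬(◇□(p1 → p2) → (p1 → p2)), u
2. ◇□(p1 → p2), u   [¬→-rule on 1]
3. ¬(p1 → p2), u   [¬→-rule on 1]
4. p1, u   [¬→-rule on 3]
5. ¬p2, u   [¬→-rule on 3]
6. □(p1 → p2), v   [◇-rule on 2: fresh world v, uRv]
7. p1 → p2, v   [□-rule on 6 via vRv]
8. p2, v   [→-rule on 7 (branches; this branch)]
Accessibility: uRu, uRv, vRv
The negation has an open branch (countermodel exists).

No, not valid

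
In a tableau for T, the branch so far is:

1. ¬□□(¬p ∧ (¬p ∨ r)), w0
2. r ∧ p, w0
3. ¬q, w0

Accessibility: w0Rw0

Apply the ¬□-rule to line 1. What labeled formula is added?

a fresh world w1 with w0Rw1, and ¬□(¬p ∧ (¬p ∨ r)) at w1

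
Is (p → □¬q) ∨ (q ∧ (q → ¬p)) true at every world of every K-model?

No, not valid

Tableau for the negation ¬((p → □¬q) ∨ (q ∧ (q → ¬p))):
1. ¬((p → □¬q) ∨ (q ∧ (q → ¬p))), 0
2. ¬(p → □¬q), 0
3. ¬(q ∧ (q → ¬p)), 0
4. p, 0
5. ¬□¬q, 0
6. ¬(q → ¬p), 0
7. q, 0
8. q, 1
Accessibility: 0R1
The negation has an open branch (countermodel exists).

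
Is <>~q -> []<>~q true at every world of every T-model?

Tableau for the negation ~(<>~q -> []<>~q):
1. ~(<>~q -> []<>~q), 0
2. <>~q, 0
3. ~[]<>~q, 0
4. ~q, 1
5. ~<>~q, 2
6. q, 2
Accessibility: 0R0, 0R1, 0R2, 1R1, 2R2
The negation has an open branch (countermodel exists).

Not valid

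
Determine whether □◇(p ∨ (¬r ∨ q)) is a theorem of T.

Tableau for the negation ¬□◇(p ∨ (¬r ∨ q)):
1. ¬□◇(p ∨ (¬r ∨ q)), w0
2. ¬◇(p ∨ (¬r ∨ q)), w1   [¬□-rule on 1: fresh world w1, w0Rw1]
3. ¬(p ∨ (¬r ∨ q)), w1   [¬◇-rule on 2 via w1Rw1]
4. ¬p, w1   [¬∨-rule on 3]
5. ¬(¬r ∨ q), w1   [¬∨-rule on 3]
6. r, w1   [¬∨-rule on 5]
7. ¬q, w1   [¬∨-rule on 5]
Accessibility: w0Rw0, w0Rw1, w1Rw1
The negation has an open branch (countermodel exists).

Invalid (countermodel exists)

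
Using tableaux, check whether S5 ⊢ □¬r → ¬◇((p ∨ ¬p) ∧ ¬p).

Tableau for the negation ¬(□¬r → ¬◇((p ∨ ¬p) ∧ ¬p)):
1. ¬(□¬r → ¬◇((p ∨ ¬p) ∧ ¬p)), w0
2. □¬r, w0
3. ◇((p ∨ ¬p) ∧ ¬p), w0
4. ¬r, w0
5. (p ∨ ¬p) ∧ ¬p, w1
6. p ∨ ¬p, w1
7. ¬p, w1
8. ¬r, w1
Accessibility: w0Rw0, w0Rw1, w1Rw0, w1Rw1
The negation has an open branch (countermodel exists).

Invalid (countermodel exists)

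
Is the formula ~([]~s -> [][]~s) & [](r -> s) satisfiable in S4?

1. ~([]~s -> [][]~s) & [](r -> s), w0
2. ~([]~s -> [][]~s), w0
3. [](r -> s), w0
4. []~s, w0
5. ~[][]~s, w0
6. r -> s, w0
7. ~s, w0
8. ~r, w0
9. ~[]~s, w1
10. r -> s, w1
11. ~s, w1
12. ~r, w1
13. s, w2
14. r -> s, w2
15. ~s, w2
Accessibility: w0Rw0, w0Rw1, w0Rw2, w1Rw1, w1Rw2, w2Rw2
Branch closes: s and ~s both at w2.
(One branch shown.) All branches close.

Unsatisfiable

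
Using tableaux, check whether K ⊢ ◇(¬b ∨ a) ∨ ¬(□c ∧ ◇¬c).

Tableau for the negation ¬(◇(¬b ∨ a) ∨ ¬(□c ∧ ◇¬c)):
1. ¬(◇(¬b ∨ a) ∨ ¬(□c ∧ ◇¬c)), w0
2. ¬◇(¬b ∨ a), w0   [¬∨-rule on 1]
3. □c ∧ ◇¬c, w0   [¬∨-rule on 1]
4. □c, w0   [∧-rule on 3]
5. ◇¬c, w0   [∧-rule on 3]
6. ¬c, w1   [◇-rule on 5: fresh world w1, w0Rw1]
7. ¬(¬b ∨ a), w1   [¬◇-rule on 2 via w0Rw1]
8. b, w1   [¬∨-rule on 7]
9. ¬a, w1   [¬∨-rule on 7]
10. c, w1   [□-rule on 4 via w0Rw1]
Accessibility: w0Rw1
Branch closes: c and ¬c both at w1.
Every branch of the negation's tableau closes; the branch above is one of them.

Yes, valid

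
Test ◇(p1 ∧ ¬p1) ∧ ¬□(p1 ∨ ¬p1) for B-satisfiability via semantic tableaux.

No, unsatisfiable

1. ◇(p1 ∧ ¬p1) ∧ ¬□(p1 ∨ ¬p1), 0
2. ◇(p1 ∧ ¬p1), 0
3. ¬□(p1 ∨ ¬p1), 0
4. p1 ∧ ¬p1, 1
5. p1, 1
6. ¬p1, 1
Accessibility: 0R0, 0R1, 1R0, 1R1
Branch closes: p1 and ¬p1 both at 1.
All branches of the tableau close; one closing branch shown above.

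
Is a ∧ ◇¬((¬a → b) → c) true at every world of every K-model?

No, not valid

Tableau for the negation ¬(a ∧ ◇¬((¬a → b) → c)):
1. ¬(a ∧ ◇¬((¬a → b) → c)), u
2. ¬◇¬((¬a → b) → c), u
The negation has an open branch (countermodel exists).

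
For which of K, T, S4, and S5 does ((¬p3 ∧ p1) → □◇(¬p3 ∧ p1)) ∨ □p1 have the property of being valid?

S5

S5-tableau for the negation ¬(((¬p3 ∧ p1) → □◇(¬p3 ∧ p1)) ∨ □p1):
1. ¬(((¬p3 ∧ p1) → □◇(¬p3 ∧ p1)) ∨ □p1), u
2. ¬((¬p3 ∧ p1) → □◇(¬p3 ∧ p1)), u   [¬∨-rule on 1]
3. ¬□p1, u   [¬∨-rule on 1]
4. ¬p3 ∧ p1, u   [¬→-rule on 2]
5. ¬□◇(¬p3 ∧ p1), u   [¬→-rule on 2]
6. ¬p3, u   [∧-rule on 4]
7. p1, u   [∧-rule on 4]
8. ¬p1, v   [¬□-rule on 3: fresh world v, uRv]
9. ¬◇(¬p3 ∧ p1), w   [¬□-rule on 5: fresh world w, uRw]
10. ¬(¬p3 ∧ p1), u   [¬◇-rule on 9 via wRu]
11. ¬(¬p3 ∧ p1), v   [¬◇-rule on 9 via wRv]
12. ¬(¬p3 ∧ p1), w   [¬◇-rule on 9 via wRw]
13. ¬p1, u   [¬∧-rule on 10 (branches; this branch)]
Accessibility: uRu, uRv, uRw, vRu, vRv, vRw, wRu, wRv, wRw
Branch closes: p1 and ¬p1 both at u.
Every branch closes (one shown): valid in S5.
S4-tableau for the negation ¬(((¬p3 ∧ p1) → □◇(¬p3 ∧ p1)) ∨ □p1):
1. ¬(((¬p3 ∧ p1) → □◇(¬p3 ∧ p1)) ∨ □p1), u
2. ¬((¬p3 ∧ p1) → □◇(¬p3 ∧ p1)), u   [¬∨-rule on 1]
3. ¬□p1, u   [¬∨-rule on 1]
4. ¬p3 ∧ p1, u   [¬→-rule on 2]
5. ¬□◇(¬p3 ∧ p1), u   [¬→-rule on 2]
6. ¬p3, u   [∧-rule on 4]
7. p1, u   [∧-rule on 4]
8. ¬p1, v   [¬□-rule on 3: fresh world v, uRv]
9. ¬◇(¬p3 ∧ p1), w   [¬□-rule on 5: fresh world w, uRw]
10. ¬(¬p3 ∧ p1), w   [¬◇-rule on 9 via wRw]
11. ¬p1, w   [¬∧-rule on 10 (branches; this branch)]
Accessibility: uRu, uRv, uRw, vRv, wRw
Complete open branch: countermodel on an S4-frame, so not valid in S4, nor in K, T (the same frame is also a K-frame and a T-frame).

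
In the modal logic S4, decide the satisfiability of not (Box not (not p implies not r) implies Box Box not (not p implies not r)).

1. not (Box not (not p implies not r) implies Box Box not (not p implies not r)), u
2. Box not (not p implies not r), u   [neg-implies-rule on 1]
3. not Box Box not (not p implies not r), u   [neg-implies-rule on 1]
4. not (not p implies not r), u   [Box-rule on 2 via uRu]
5. not p, u   [neg-implies-rule on 4]
6. r, u   [neg-implies-rule on 4]
7. not Box not (not p implies not r), v   [neg-Box-rule on 3: fresh world v, uRv]
8. not (not p implies not r), v   [Box-rule on 2 via uRv]
9. not p, v   [neg-implies-rule on 8]
10. r, v   [neg-implies-rule on 8]
11. not p implies not r, w   [neg-Box-rule on 7: fresh world w, vRw]
12. not (not p implies not r), w   [Box-rule on 2 via uRw]
13. not p, w   [neg-implies-rule on 12]
14. r, w   [neg-implies-rule on 12]
15. not r, w   [implies-rule on 11 (branches; this branch)]
Accessibility: uRu, uRv, uRw, vRv, vRw, wRw
Branch closes: r and not r both at w.
(One branch shown.) All branches close.

Unsatisfiable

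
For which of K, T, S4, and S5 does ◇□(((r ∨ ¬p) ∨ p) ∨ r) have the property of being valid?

T-tableau for the negation ¬◇□(((r ∨ ¬p) ∨ p) ∨ r):
1. ¬◇□(((r ∨ ¬p) ∨ p) ∨ r), w0
2. ¬□(((r ∨ ¬p) ∨ p) ∨ r), w0
3. ¬(((r ∨ ¬p) ∨ p) ∨ r), w1
4. ¬((r ∨ ¬p) ∨ p), w1
5. ¬r, w1
6. ¬(r ∨ ¬p), w1
7. ¬p, w1
8. p, w1
Accessibility: w0Rw0, w0Rw1, w1Rw1
Branch closes: p and ¬p both at w1.
Every branch closes (one shown): valid in T, hence also in S4, S5 (every theorem of T is a theorem of S4 and S5).
K-tableau for the negation ¬◇□(((r ∨ ¬p) ∨ p) ∨ r):
1. ¬◇□(((r ∨ ¬p) ∨ p) ∨ r), w0
Complete open branch: countermodel on a K-frame, so not valid in K.

T, S4, S5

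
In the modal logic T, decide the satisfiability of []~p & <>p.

Unsatisfiable (every branch closes)

1. []~p & <>p, u
2. []~p, u
3. <>p, u
4. ~p, u
5. p, v
6. ~p, v
Accessibility: uRu, uRv, vRv
Branch closes: p and ~p both at v.
All branches of the tableau close; one closing branch shown above.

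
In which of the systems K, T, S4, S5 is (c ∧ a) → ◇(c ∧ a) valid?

T-tableau for the negation ¬((c ∧ a) → ◇(c ∧ a)):
1. ¬((c ∧ a) → ◇(c ∧ a)), w0
2. c ∧ a, w0
3. ¬◇(c ∧ a), w0
4. c, w0
5. a, w0
6. ¬(c ∧ a), w0
7. ¬a, w0
Accessibility: w0Rw0
Branch closes: a and ¬a both at w0.
Every branch closes (one shown): valid in T, hence also in S4, S5 (every theorem of T is a theorem of S4 and S5).
K-tableau for the negation ¬((c ∧ a) → ◇(c ∧ a)):
1. ¬((c ∧ a) → ◇(c ∧ a)), w0
2. c ∧ a, w0
3. ¬◇(c ∧ a), w0
4. c, w0
5. a, w0
Complete open branch: countermodel on a K-frame, so not valid in K.

T, S4, S5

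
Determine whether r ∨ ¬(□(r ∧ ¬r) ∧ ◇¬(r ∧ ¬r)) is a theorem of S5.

Valid in S5

Tableau for the negation ¬(r ∨ ¬(□(r ∧ ¬r) ∧ ◇¬(r ∧ ¬r))):
1. ¬(r ∨ ¬(□(r ∧ ¬r) ∧ ◇¬(r ∧ ¬r))), u
2. ¬r, u
3. □(r ∧ ¬r) ∧ ◇¬(r ∧ ¬r), u
4. □(r ∧ ¬r), u
5. ◇¬(r ∧ ¬r), u
6. r ∧ ¬r, u
7. r, u
Accessibility: uRu
Branch closes: r and ¬r both at u.
Every branch of the negation's tableau closes; the branch above is one of them.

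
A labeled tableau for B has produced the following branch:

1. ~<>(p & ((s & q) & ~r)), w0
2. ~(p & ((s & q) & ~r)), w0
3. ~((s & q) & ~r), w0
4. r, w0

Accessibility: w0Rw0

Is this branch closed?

There is no literal clash: for every atom and world, at most one sign appears.

Not closed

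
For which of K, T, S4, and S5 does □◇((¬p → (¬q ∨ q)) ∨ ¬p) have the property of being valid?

T, S4, S5

K-tableau for the negation ¬□◇((¬p → (¬q ∨ q)) ∨ ¬p):
1. ¬□◇((¬p → (¬q ∨ q)) ∨ ¬p), u
2. ¬◇((¬p → (¬q ∨ q)) ∨ ¬p), v
Accessibility: uRv
Complete open branch: countermodel on a K-frame, so not valid in K.
T-tableau for the negation ¬□◇((¬p → (¬q ∨ q)) ∨ ¬p):
1. ¬□◇((¬p → (¬q ∨ q)) ∨ ¬p), u
2. ¬◇((¬p → (¬q ∨ q)) ∨ ¬p), v
3. ¬((¬p → (¬q ∨ q)) ∨ ¬p), v
4. ¬(¬p → (¬q ∨ q)), v
5. p, v
6. ¬p, v
7. ¬(¬q ∨ q), v
Accessibility: uRu, uRv, vRv
Branch closes: p and ¬p both at v.
Every branch closes (one shown): valid in T, hence also in S4, S5 (every theorem of T is a theorem of S4 and S5).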